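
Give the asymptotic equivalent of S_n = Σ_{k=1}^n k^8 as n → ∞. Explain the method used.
S_n ~ n^9 / 9

By integral comparison (Euler-Maclaurin), Σ_{k=1}^n k^8 = ∫_0^n x^8 dx + O(n^8) = n^9/9 + O(n^8). (Equivalently, Faulhaber's formula gives the same leading term.)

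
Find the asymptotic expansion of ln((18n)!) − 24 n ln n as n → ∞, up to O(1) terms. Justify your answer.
ln((18n)!) − 24 n ln n = −6 n ln n + 18(ln 18 − 1) n + (1/2) ln(2π·18n) + O(1/n)

Stirling: ln((18n)!) = 18n ln(18n) − 18n + (1/2) ln(2π·18n) + O(1/n).
Expand 18n ln(18n) = 18n (ln n + ln 18) = 18n ln n + 18n ln 18.
Subtract 24n ln n: leading term is (18 − 24) n ln n = −6 n ln n. The next term is 18n ln 18 − 18n = 18(ln 18 − 1) n. Then the (1/2) ln(2π·18n) correction.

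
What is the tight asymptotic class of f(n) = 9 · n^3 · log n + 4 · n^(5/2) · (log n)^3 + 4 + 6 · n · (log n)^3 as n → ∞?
f(n) ∈ Θ(n^3 · log n)

Compare the terms by growth order. For large n, n^a · (log n)^b dominates n^a' · (log n)^b' iff a > a', or (a = a' and b > b'). Ranking the 4 terms shows the dominant one is 9 · n^3 · log n. Hence f(n) ∈ Θ(n^3 · log n).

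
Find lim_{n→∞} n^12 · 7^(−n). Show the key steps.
lim = 0

Exponentials with base > 1 dominate every fixed polynomial: for any fixed c, n^c / 7^n → 0 as n → ∞ (e.g. by the ratio test, or by writing 7^n = e^(n ln 7) and noting e^(n ln 7) / n^c → ∞). Hence n^12 · 7^(−n) = n^12 / 7^n → 0.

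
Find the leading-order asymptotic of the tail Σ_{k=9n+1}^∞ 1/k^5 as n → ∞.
Σ_{k>9n} 1/k^5 ~ 1/(4 · (9n)^4)

Compare to the integral: ∫_{9n}^∞ x^(−5) dx = [−x^(−4)/4]_{9n}^∞ = 1/((5−1)·(9n)^4). Euler-Maclaurin then gives
  Σ_{k>9n} 1/k^5 = ∫_{9n}^∞ dx/x^5 − 1/(2·(9n)^5) + O(1/(9n)^6).
(Equivalently this is ζ(5) − Σ_{k≤9n} 1/k^5.)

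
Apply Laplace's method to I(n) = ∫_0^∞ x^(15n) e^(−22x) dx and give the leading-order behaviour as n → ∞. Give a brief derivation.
I(n) ~ (sqrt(2π·15n) / 22) · (15n/(22e))^(15n)

Write the integrand as exp(15n ln x − 22x) and set f(x) = 15n ln x − 22x. Then f'(x) = 15n/x − 22 = 0 at x* = 15n/22, and f''(x*) = −15n/x*^2 = −22^2/(15n). Laplace's method (interior maximum) gives
  I(n) ~ e^(f(x*)) · sqrt(2π / |f''(x*)|)
        = exp(15n ln(15n/22) − 15n) · sqrt(2π · 15n / 22^2)
        = (15n/22)^(15n) e^(−15n) · sqrt(2π·15n) / 22
        = (sqrt(2π·15n) / 22) · (15n/(22e))^(15n).
This matches Γ(15n+1)/22^(15n+1) with Stirling applied to Γ.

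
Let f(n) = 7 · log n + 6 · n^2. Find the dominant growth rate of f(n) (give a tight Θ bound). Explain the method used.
f(n) ∈ Θ(n^2)

Compare the terms by growth order. For large n, n^a · (log n)^b dominates n^a' · (log n)^b' iff a > a', or (a = a' and b > b'). Ranking the 2 terms shows the dominant one is 6 · n^2. Hence f(n) ∈ Θ(n^2).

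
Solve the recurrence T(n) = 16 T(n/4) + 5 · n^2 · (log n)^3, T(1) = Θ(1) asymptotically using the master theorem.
T(n) = Θ(n^2 · (log n)^4)

Here log_4 16 = 2 and f(n) = 5 · n^2 · (log n)^3 = Θ(n^(log_4 16) · (log n)^3). This is the extended Case 2 of the master theorem (f matches the critical exponent up to log factors), giving T(n) = Θ(n^(log_4 16) · (log n)^(3+1)) = Θ(n^2 · (log n)^4).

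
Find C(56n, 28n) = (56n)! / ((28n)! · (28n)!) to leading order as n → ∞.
C(56n, 28n) ~ (4)^(28n) · sqrt(1/(π·28n))

Write N = 28n. Apply Stirling to each factorial:
  (2N)! ~ sqrt(2π·2N) · (2N/e)^(2N),
  N! ~ sqrt(2π N) · (N/e)^N,
  (1N)! ~ sqrt(2π·1N) · (1N/e)^(1N).
The exponential factors combine to (2N)^(2N) / (N^N · (1N)^(1N)) = 2^(2N)/1^(1N) = (2^2/1^1)^N = (4)^N.
The square-root prefactors combine to sqrt(2π·2N) / (sqrt(2π N)·sqrt(2π·1N)) = sqrt(2 / (2π·1·N)) = sqrt(1/(π·28n)).
Substituting N = 28n: C(56n, 28n) ~ (4)^(28n) · sqrt(1/(π·28n)).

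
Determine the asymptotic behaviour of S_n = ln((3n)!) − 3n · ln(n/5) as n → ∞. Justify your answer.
S_n ~ 3n · (ln 15 − 1) + O(ln n)

Stirling: ln((3n)!) = 3n ln(3n) − 3n + O(ln n).
  S_n = 3n ln(3n) − 3n − 3n ln(n/5) + O(ln n)
      = 3n ln(3n) − 3n ln n + 3n ln 5 − 3n + O(ln n)
      = 3n ln 3 + 3n ln 5 − 3n + O(ln n)
      = 3n (ln 15 − 1) + O(ln n).
Numerically ln(15) − 1 ≈ 1.7081.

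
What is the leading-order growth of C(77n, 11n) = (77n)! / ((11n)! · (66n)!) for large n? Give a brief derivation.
C(77n, 11n) ~ (823543/46656)^(11n) · sqrt(7/(12π·11n))

Write N = 11n. Apply Stirling to each factorial:
  (7N)! ~ sqrt(2π·7N) · (7N/e)^(7N),
  N! ~ sqrt(2π N) · (N/e)^N,
  (6N)! ~ sqrt(2π·6N) · (6N/e)^(6N).
The exponential factors combine to (7N)^(7N) / (N^N · (6N)^(6N)) = 7^(7N)/6^(6N) = (7^7/6^6)^N = (823543/46656)^N.
The square-root prefactors combine to sqrt(2π·7N) / (sqrt(2π N)·sqrt(2π·6N)) = sqrt(7 / (2π·6·N)) = sqrt(7/(12π·11n)).
Substituting N = 11n: C(77n, 11n) ~ (823543/46656)^(11n) · sqrt(7/(12π·11n)).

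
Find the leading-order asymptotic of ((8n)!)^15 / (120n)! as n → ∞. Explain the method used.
((8n)!)^15/(120n)! ~ ((2π·8n)^(14/2) / sqrt(15)) · 15^(−15·8n)  →  0

Write N = 8n. Stirling: N! ~ sqrt(2π N)(N/e)^N and (15N)! ~ sqrt(2π·15N)·(15N/e)^(15N).
  (N!)^15/(15N)! ~ (2π N)^(15/2) (N/e)^(15N) / [sqrt(2π·15N) (15N/e)^(15N)]
     = (2π N)^(15/2) / sqrt(2π·15N) · (N/(15N))^(15N)
     = (2π N)^((15−1)/2) / sqrt(15) · 15^(−15N).
Since 15^15 > 1, the factor 15^(−15N) decays exponentially, so the ratio → 0. Substituting N = 8n gives the stated form.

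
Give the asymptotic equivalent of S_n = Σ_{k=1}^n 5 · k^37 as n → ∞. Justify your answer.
S_n ~ 5 · n^38 / 38

By integral comparison (Euler-Maclaurin), Σ_{k=1}^n 5 · k^37 = 5 · ∫_0^n x^37 dx + O(n^37) = 5 · n^38/38 + O(n^37). (Equivalently, Faulhaber's formula gives the same leading term.)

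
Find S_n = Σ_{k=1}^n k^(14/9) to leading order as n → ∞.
S_n ~ (9/23) · n^(23/9)

Integral comparison: Σ_{k=1}^n k^(14/9) = ∫_0^n x^(14/9) dx + O(n^(14/9)). The integral is n^(1 + 14/9) / (1 + 14/9) = n^((14+9)/9) / ((14+9)/9) = (9/23) · n^(23/9).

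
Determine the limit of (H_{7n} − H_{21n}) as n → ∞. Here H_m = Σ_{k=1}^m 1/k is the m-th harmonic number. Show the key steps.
lim = ln(7/21) = −ln 3

Euler-Maclaurin gives H_m = ln m + γ + 1/(2m) + O(1/m^2). The γ and O(1/m) terms cancel in the difference:
  H_{7n} − H_{21n} = ln(7n) − ln(21n) + O(1/n) = ln(7/21) + O(1/n).
Hence the limit is ln(7/21) = −ln 3.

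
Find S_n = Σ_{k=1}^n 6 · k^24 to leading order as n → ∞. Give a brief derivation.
S_n ~ 6 · n^25 / 25

By integral comparison (Euler-Maclaurin), Σ_{k=1}^n 6 · k^24 = 6 · ∫_0^n x^24 dx + O(n^24) = 6 · n^25/25 + O(n^24). (Equivalently, Faulhaber's formula gives the same leading term.)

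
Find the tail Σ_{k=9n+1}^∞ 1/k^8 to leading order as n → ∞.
Σ_{k>9n} 1/k^8 ~ 1/(7 · (9n)^7)

Compare to the integral: ∫_{9n}^∞ x^(−8) dx = [−x^(−7)/7]_{9n}^∞ = 1/((8−1)·(9n)^7). Euler-Maclaurin then gives
  Σ_{k>9n} 1/k^8 = ∫_{9n}^∞ dx/x^8 − 1/(2·(9n)^8) + O(1/(9n)^9).
(Equivalently this is ζ(8) − Σ_{k≤9n} 1/k^8.)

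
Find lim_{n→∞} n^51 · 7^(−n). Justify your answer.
lim = 0

Exponentials with base > 1 dominate every fixed polynomial: for any fixed c, n^c / 7^n → 0 as n → ∞ (e.g. by the ratio test, or by writing 7^n = e^(n ln 7) and noting e^(n ln 7) / n^c → ∞). Hence n^51 · 7^(−n) = n^51 / 7^n → 0.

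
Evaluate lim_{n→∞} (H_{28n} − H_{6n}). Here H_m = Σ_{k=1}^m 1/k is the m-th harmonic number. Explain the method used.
lim = ln(28/6) = ln(14/3)

Euler-Maclaurin gives H_m = ln m + γ + 1/(2m) + O(1/m^2). The γ and O(1/m) terms cancel in the difference:
  H_{28n} − H_{6n} = ln(28n) − ln(6n) + O(1/n) = ln(28/6) + O(1/n).
Hence the limit is ln(28/6) = ln(14/3).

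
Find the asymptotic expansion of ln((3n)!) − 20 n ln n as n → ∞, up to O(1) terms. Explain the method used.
ln((3n)!) − 20 n ln n = −17 n ln n + 3(ln 3 − 1) n + (1/2) ln(2π·3n) + O(1/n)

Stirling: ln((3n)!) = 3n ln(3n) − 3n + (1/2) ln(2π·3n) + O(1/n).
Expand 3n ln(3n) = 3n (ln n + ln 3) = 3n ln n + 3n ln 3.
Subtract 20n ln n: leading term is (3 − 20) n ln n = −17 n ln n. The next term is 3n ln 3 − 3n = 3(ln 3 − 1) n. Then the (1/2) ln(2π·3n) correction.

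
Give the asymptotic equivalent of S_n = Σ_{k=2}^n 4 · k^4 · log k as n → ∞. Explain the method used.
S_n ~ 4 · n^5 log n / 5 − 4 · n^5 / 25

By integral comparison, S_n = ∫_1^n 4 · x^4 · log x dx + O(n^4 · log n). For the integral, ∫ x^4 log x dx = n^5 log n / 5 − n^5/25 (integration by parts). Hence S_n ~ 4 · n^5 log n / 5 − 4 · n^5 / 25.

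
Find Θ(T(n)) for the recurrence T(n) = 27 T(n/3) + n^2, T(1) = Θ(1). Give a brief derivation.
T(n) = Θ(n^3)

Master theorem: compare f(n) = n^2 to n^(log_3 27) where log_3 27 = 3. Since 2 < log_3 27, we have f(n) = O(n^(log_3 27 − ε)) for some ε > 0 — Case 1. Hence T(n) = Θ(n^(log_3 27)) = Θ(n^3).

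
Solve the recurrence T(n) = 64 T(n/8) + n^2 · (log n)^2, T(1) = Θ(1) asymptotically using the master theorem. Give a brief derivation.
T(n) = Θ(n^2 · (log n)^3)

Here log_8 64 = 2 and f(n) = n^2 · (log n)^2 = Θ(n^(log_8 64) · (log n)^2). This is the extended Case 2 of the master theorem (f matches the critical exponent up to log factors), giving T(n) = Θ(n^(log_8 64) · (log n)^(2+1)) = Θ(n^2 · (log n)^3).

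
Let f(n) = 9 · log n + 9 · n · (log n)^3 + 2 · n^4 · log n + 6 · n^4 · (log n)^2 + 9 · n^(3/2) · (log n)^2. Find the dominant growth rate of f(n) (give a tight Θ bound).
f(n) ∈ Θ(n^4 · (log n)^2)

Compare the terms by growth order. For large n, n^a · (log n)^b dominates n^a' · (log n)^b' iff a > a', or (a = a' and b > b'). Ranking the 5 terms shows the dominant one is 6 · n^4 · (log n)^2. Hence f(n) ∈ Θ(n^4 · (log n)^2).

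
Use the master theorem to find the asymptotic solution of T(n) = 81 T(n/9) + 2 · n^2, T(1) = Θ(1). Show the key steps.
T(n) = Θ(n^2 log n)

log_9 81 = 2, and f(n) = 2 · n^2 = Θ(n^(log_9 81)). This is Case 2 of the master theorem: T(n) = Θ(f(n) · log n) = Θ(n^2 log n).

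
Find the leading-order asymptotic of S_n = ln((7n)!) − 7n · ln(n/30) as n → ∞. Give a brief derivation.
S_n ~ 7n · (ln 210 − 1) + O(ln n)

Stirling: ln((7n)!) = 7n ln(7n) − 7n + O(ln n).
  S_n = 7n ln(7n) − 7n − 7n ln(n/30) + O(ln n)
      = 7n ln(7n) − 7n ln n + 7n ln 30 − 7n + O(ln n)
      = 7n ln 7 + 7n ln 30 − 7n + O(ln n)
      = 7n (ln 210 − 1) + O(ln n).
Numerically ln(210) − 1 ≈ 4.3471.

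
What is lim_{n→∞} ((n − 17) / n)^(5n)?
lim = e^(−85)

Rewrite as (1 − 17/n)^(5n). By the standard limit (1 + x/n)^n → e^x, we have (1 − 17/n)^n → e^(−17), and raising to the 5th power gives e^(−85).
More precisely, ln[(1 − 17/n)^(5n)] = 5n · ln(1 − 17/n) = 5n · (-17/n + O(1/n^2)) = -85 + O(1/n) → -85.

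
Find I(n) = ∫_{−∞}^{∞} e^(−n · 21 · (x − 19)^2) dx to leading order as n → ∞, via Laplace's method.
I(n) = sqrt(π/(21n))

Here φ(x) = 21 · (x − 19)^2 has its unique minimum at x* = 19 with φ(x*) = 0 and φ''(x*) = 42. Laplace's method gives
  I(n) ~ e^(−n φ(x*)) · sqrt(2π / (n · φ''(x*))) = sqrt(2π / (42n)) = sqrt(π/(21n)).
This is exact: substituting u = (x − 19)·sqrt(21n) gives I(n) = (1/sqrt(21n)) ∫_{−∞}^{∞} e^(−u^2) du = sqrt(π/(21n)).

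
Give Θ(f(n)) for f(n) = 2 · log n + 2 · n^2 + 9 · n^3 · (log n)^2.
f(n) ∈ Θ(n^3 · (log n)^2)

Compare the terms by growth order. For large n, n^a · (log n)^b dominates n^a' · (log n)^b' iff a > a', or (a = a' and b > b'). Ranking the 3 terms shows the dominant one is 9 · n^3 · (log n)^2. Hence f(n) ∈ Θ(n^3 · (log n)^2).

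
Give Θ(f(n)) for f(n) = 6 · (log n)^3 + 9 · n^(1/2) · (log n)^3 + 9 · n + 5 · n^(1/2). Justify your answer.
f(n) ∈ Θ(n)

Compare the terms by growth order. For large n, n^a · (log n)^b dominates n^a' · (log n)^b' iff a > a', or (a = a' and b > b'). Ranking the 4 terms shows the dominant one is 9 · n. Hence f(n) ∈ Θ(n).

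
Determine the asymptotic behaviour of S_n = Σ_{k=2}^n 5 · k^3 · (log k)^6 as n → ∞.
S_n ~ 5 · n^4 · (log n)^6 / 4

By integral comparison, S_n = ∫_1^n 5 · x^3 · (log x)^6 dx + O(n^3 · (log n)^6). For the integral, the leading term of ∫_1^n x^3 (log x)^6 dx is n^4/4 · (log n)^6 (by repeated integration by parts; each step lowers the log-exponent and produces a relatively O(1/log n) correction). Hence S_n ~ 5 · n^4 · (log n)^6 / 4.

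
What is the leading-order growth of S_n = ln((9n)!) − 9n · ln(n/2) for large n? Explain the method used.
S_n ~ 9n · (ln 18 − 1) + O(ln n)

Stirling: ln((9n)!) = 9n ln(9n) − 9n + O(ln n).
  S_n = 9n ln(9n) − 9n − 9n ln(n/2) + O(ln n)
      = 9n ln(9n) − 9n ln n + 9n ln 2 − 9n + O(ln n)
      = 9n ln 9 + 9n ln 2 − 9n + O(ln n)
      = 9n (ln 18 − 1) + O(ln n).
Numerically ln(18) − 1 ≈ 1.8904.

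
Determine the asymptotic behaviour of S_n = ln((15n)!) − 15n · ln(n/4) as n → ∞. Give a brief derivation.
S_n ~ 15n · (ln 60 − 1) + O(ln n)

Stirling: ln((15n)!) = 15n ln(15n) − 15n + O(ln n).
  S_n = 15n ln(15n) − 15n − 15n ln(n/4) + O(ln n)
      = 15n ln(15n) − 15n ln n + 15n ln 4 − 15n + O(ln n)
      = 15n ln 15 + 15n ln 4 − 15n + O(ln n)
      = 15n (ln 60 − 1) + O(ln n).
Numerically ln(60) − 1 ≈ 3.0943.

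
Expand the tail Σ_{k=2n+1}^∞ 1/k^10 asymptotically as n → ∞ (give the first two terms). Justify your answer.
Σ_{k>2n} 1/k^10 = 1/(9 · (2n)^9) − 1/(2 · (2n)^10) + O(1/(2n)^11)

Compare to the integral: ∫_{2n}^∞ x^(−10) dx = [−x^(−9)/9]_{2n}^∞ = 1/((10−1)·(2n)^9). The Euler-Maclaurin correction adds −f(2n)/2 = −1/(2·(2n)^10). Euler-Maclaurin then gives
  Σ_{k>2n} 1/k^10 = ∫_{2n}^∞ dx/x^10 − 1/(2·(2n)^10) + O(1/(2n)^11).
(Equivalently this is ζ(10) − Σ_{k≤2n} 1/k^10.)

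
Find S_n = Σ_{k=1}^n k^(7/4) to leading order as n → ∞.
S_n ~ (4/11) · n^(11/4)

Integral comparison: Σ_{k=1}^n k^(7/4) = ∫_0^n x^(7/4) dx + O(n^(7/4)). The integral is n^(1 + 7/4) / (1 + 7/4) = n^((7+4)/4) / ((7+4)/4) = (4/11) · n^(11/4).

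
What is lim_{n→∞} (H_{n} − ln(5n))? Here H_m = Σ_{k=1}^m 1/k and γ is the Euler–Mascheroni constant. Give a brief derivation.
lim = −ln 5 + γ

By Euler-Maclaurin, H_m = ln m + γ + O(1/m). So
  H_{n} − ln(5n) = ln(n) + γ − ln(5n) + O(1/n)
                       = ln(1/5) + γ + O(1/n).
Hence the limit is ln(1/5) + γ.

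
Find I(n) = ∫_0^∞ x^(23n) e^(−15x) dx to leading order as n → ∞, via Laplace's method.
I(n) ~ (sqrt(2π·23n) / 15) · (23n/(15e))^(23n)

Write the integrand as exp(23n ln x − 15x) and set f(x) = 23n ln x − 15x. Then f'(x) = 23n/x − 15 = 0 at x* = 23n/15, and f''(x*) = −23n/x*^2 = −15^2/(23n). Laplace's method (interior maximum) gives
  I(n) ~ e^(f(x*)) · sqrt(2π / |f''(x*)|)
        = exp(23n ln(23n/15) − 23n) · sqrt(2π · 23n / 15^2)
        = (23n/15)^(23n) e^(−23n) · sqrt(2π·23n) / 15
        = (sqrt(2π·23n) / 15) · (23n/(15e))^(23n).
This matches Γ(23n+1)/15^(23n+1) with Stirling applied to Γ.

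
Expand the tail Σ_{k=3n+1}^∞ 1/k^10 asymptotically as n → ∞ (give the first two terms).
Σ_{k>3n} 1/k^10 = 1/(9 · (3n)^9) − 1/(2 · (3n)^10) + O(1/(3n)^11)

Compare to the integral: ∫_{3n}^∞ x^(−10) dx = [−x^(−9)/9]_{3n}^∞ = 1/((10−1)·(3n)^9). The Euler-Maclaurin correction adds −f(3n)/2 = −1/(2·(3n)^10). Euler-Maclaurin then gives
  Σ_{k>3n} 1/k^10 = ∫_{3n}^∞ dx/x^10 − 1/(2·(3n)^10) + O(1/(3n)^11).
(Equivalently this is ζ(10) − Σ_{k≤3n} 1/k^10.)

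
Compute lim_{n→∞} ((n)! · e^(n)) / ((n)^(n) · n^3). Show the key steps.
lim = 0

Stirling: (n)! ~ sqrt(2π·n) · (n/e)^(n). Hence
  (n)! · e^(n) / (n)^(n) ~ sqrt(2π·n).
Dividing by n^3: sqrt(2π·n) / n^3 = sqrt(2π) · n^((1−6)/2), so the expression behaves like sqrt(2π) · n^((1−6)/2) → 0.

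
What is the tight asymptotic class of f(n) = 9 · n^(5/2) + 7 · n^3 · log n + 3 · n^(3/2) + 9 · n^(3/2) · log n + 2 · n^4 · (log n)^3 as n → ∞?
f(n) ∈ Θ(n^4 · (log n)^3)

Compare the terms by growth order. For large n, n^a · (log n)^b dominates n^a' · (log n)^b' iff a > a', or (a = a' and b > b'). Ranking the 5 terms shows the dominant one is 2 · n^4 · (log n)^3. Hence f(n) ∈ Θ(n^4 · (log n)^3).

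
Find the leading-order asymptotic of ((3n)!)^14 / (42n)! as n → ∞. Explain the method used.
((3n)!)^14/(42n)! ~ ((2π·3n)^(13/2) / sqrt(14)) · 14^(−14·3n)  →  0

Write N = 3n. Stirling: N! ~ sqrt(2π N)(N/e)^N and (14N)! ~ sqrt(2π·14N)·(14N/e)^(14N).
  (N!)^14/(14N)! ~ (2π N)^(14/2) (N/e)^(14N) / [sqrt(2π·14N) (14N/e)^(14N)]
     = (2π N)^(14/2) / sqrt(2π·14N) · (N/(14N))^(14N)
     = (2π N)^((14−1)/2) / sqrt(14) · 14^(−14N).
Since 14^14 > 1, the factor 14^(−14N) decays exponentially, so the ratio → 0. Substituting N = 3n gives the stated form.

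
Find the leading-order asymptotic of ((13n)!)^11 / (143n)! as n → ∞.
((13n)!)^11/(143n)! ~ ((2π·13n)^(10/2) / sqrt(11)) · 11^(−11·13n)  →  0

Write N = 13n. Stirling: N! ~ sqrt(2π N)(N/e)^N and (11N)! ~ sqrt(2π·11N)·(11N/e)^(11N).
  (N!)^11/(11N)! ~ (2π N)^(11/2) (N/e)^(11N) / [sqrt(2π·11N) (11N/e)^(11N)]
     = (2π N)^(11/2) / sqrt(2π·11N) · (N/(11N))^(11N)
     = (2π N)^((11−1)/2) / sqrt(11) · 11^(−11N).
Since 11^11 > 1, the factor 11^(−11N) decays exponentially, so the ratio → 0. Substituting N = 13n gives the stated form.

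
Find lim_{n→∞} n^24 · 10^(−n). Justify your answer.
lim = 0

Exponentials with base > 1 dominate every fixed polynomial: for any fixed c, n^c / 10^n → 0 as n → ∞ (e.g. by the ratio test, or by writing 10^n = e^(n ln 10) and noting e^(n ln 10) / n^c → ∞). Hence n^24 · 10^(−n) = n^24 / 10^n → 0.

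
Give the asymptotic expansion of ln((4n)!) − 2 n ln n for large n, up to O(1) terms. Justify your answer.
ln((4n)!) − 2 n ln n = 2 n ln n + 4(ln 4 − 1) n + (1/2) ln(2π·4n) + O(1/n)

Stirling: ln((4n)!) = 4n ln(4n) − 4n + (1/2) ln(2π·4n) + O(1/n).
Expand 4n ln(4n) = 4n (ln n + ln 4) = 4n ln n + 4n ln 4.
Subtract 2n ln n: leading term is (4 − 2) n ln n = 2 n ln n. The next term is 4n ln 4 − 4n = 4(ln 4 − 1) n. Then the (1/2) ln(2π·4n) correction.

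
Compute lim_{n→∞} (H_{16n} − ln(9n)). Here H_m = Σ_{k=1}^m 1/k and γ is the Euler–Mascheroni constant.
lim = ln(16/9) + γ

By Euler-Maclaurin, H_m = ln m + γ + O(1/m). So
  H_{16n} − ln(9n) = ln(16n) + γ − ln(9n) + O(1/n)
                       = ln(16/9) + γ + O(1/n).
Hence the limit is ln(16/9) + γ.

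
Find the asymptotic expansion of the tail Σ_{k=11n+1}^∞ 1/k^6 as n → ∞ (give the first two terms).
Σ_{k>11n} 1/k^6 = 1/(5 · (11n)^5) − 1/(2 · (11n)^6) + O(1/(11n)^7)

Compare to the integral: ∫_{11n}^∞ x^(−6) dx = [−x^(−5)/5]_{11n}^∞ = 1/((6−1)·(11n)^5). The Euler-Maclaurin correction adds −f(11n)/2 = −1/(2·(11n)^6). Euler-Maclaurin then gives
  Σ_{k>11n} 1/k^6 = ∫_{11n}^∞ dx/x^6 − 1/(2·(11n)^6) + O(1/(11n)^7).
(Equivalently this is ζ(6) − Σ_{k≤11n} 1/k^6.)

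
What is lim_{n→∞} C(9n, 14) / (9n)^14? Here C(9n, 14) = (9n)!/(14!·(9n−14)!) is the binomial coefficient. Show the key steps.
lim = 1/14! = 1/87178291200

With N = 9n → ∞: C(N, 14) / N^14 = [N(N−1)…(N−13)] / (14! · N^14) = (1/14!) · 1 · (1 − 1/(9n)) · … · (1 − 13/(9n)). Each factor → 1 as N → ∞, so the limit is 1/14! = 1/87178291200.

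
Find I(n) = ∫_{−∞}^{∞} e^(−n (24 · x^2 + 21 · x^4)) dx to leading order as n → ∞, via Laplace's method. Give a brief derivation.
I(n) ~ sqrt(π/(24n))

φ(x) = 24 · x^2 + 21 · x^4 has its unique global minimum at x* = 0 (since φ'(x) = 48x + 84x^3 = 0 only at x = 0 for real x with both coefficients positive, and φ → ∞ as |x| → ∞). At x* = 0, φ(0) = 0 and φ''(0) = 48. Laplace's method then gives
  I(n) ~ sqrt(2π / (n · φ''(0))) · e^(−n φ(0)) = sqrt(2π / (48n)) = sqrt(π/(24n)).
The 21 · x^4 term contributes only at subleading order (an O(1/n) relative correction).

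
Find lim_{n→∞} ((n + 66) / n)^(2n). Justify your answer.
lim = e^132

Rewrite as (1 + 66/n)^(2n). By the standard limit (1 + x/n)^n → e^x, we have (1 + 66/n)^n → e^66, and raising to the 2nd power gives e^132.
More precisely, ln[(1 + 66/n)^(2n)] = 2n · ln(1 + 66/n) = 2n · (66/n + O(1/n^2)) = 132 + O(1/n) → 132.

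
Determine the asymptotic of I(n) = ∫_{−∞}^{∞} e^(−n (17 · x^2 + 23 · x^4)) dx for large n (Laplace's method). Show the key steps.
I(n) ~ sqrt(π/(17n))

φ(x) = 17 · x^2 + 23 · x^4 has its unique global minimum at x* = 0 (since φ'(x) = 34x + 92x^3 = 0 only at x = 0 for real x with both coefficients positive, and φ → ∞ as |x| → ∞). At x* = 0, φ(0) = 0 and φ''(0) = 34. Laplace's method then gives
  I(n) ~ sqrt(2π / (n · φ''(0))) · e^(−n φ(0)) = sqrt(2π / (34n)) = sqrt(π/(17n)).
The 23 · x^4 term contributes only at subleading order (an O(1/n) relative correction).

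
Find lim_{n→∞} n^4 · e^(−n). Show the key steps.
lim = 0

Exponentials with base > 1 dominate every fixed polynomial: for any fixed c, n^c / e^n → 0 as n → ∞ (e.g. by the ratio test, or since e^n grows faster than any power of n). Hence n^4 · e^(−n) = n^4 / e^n → 0.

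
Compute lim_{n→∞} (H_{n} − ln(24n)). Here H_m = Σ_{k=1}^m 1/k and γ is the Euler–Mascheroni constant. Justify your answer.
lim = −ln 24 + γ

By Euler-Maclaurin, H_m = ln m + γ + O(1/m). So
  H_{n} − ln(24n) = ln(n) + γ − ln(24n) + O(1/n)
                       = ln(1/24) + γ + O(1/n).
Hence the limit is ln(1/24) + γ.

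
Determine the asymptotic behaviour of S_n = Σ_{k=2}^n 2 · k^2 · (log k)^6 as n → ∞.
S_n ~ 2 · n^3 · (log n)^6 / 3

By integral comparison, S_n = ∫_1^n 2 · x^2 · (log x)^6 dx + O(n^2 · (log n)^6). For the integral, the leading term of ∫_1^n x^2 (log x)^6 dx is n^3/3 · (log n)^6 (by repeated integration by parts; each step lowers the log-exponent and produces a relatively O(1/log n) correction). Hence S_n ~ 2 · n^3 · (log n)^6 / 3.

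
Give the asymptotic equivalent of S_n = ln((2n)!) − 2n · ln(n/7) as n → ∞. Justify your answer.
S_n ~ 2n · (ln 14 − 1) + O(ln n)

Stirling: ln((2n)!) = 2n ln(2n) − 2n + O(ln n).
  S_n = 2n ln(2n) − 2n − 2n ln(n/7) + O(ln n)
      = 2n ln(2n) − 2n ln n + 2n ln 7 − 2n + O(ln n)
      = 2n ln 2 + 2n ln 7 − 2n + O(ln n)
      = 2n (ln 14 − 1) + O(ln n).
Numerically ln(14) − 1 ≈ 1.6391.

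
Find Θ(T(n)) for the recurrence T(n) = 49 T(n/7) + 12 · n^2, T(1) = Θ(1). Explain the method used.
T(n) = Θ(n^2 log n)

log_7 49 = 2, and f(n) = 12 · n^2 = Θ(n^(log_7 49)). This is Case 2 of the master theorem: T(n) = Θ(f(n) · log n) = Θ(n^2 log n).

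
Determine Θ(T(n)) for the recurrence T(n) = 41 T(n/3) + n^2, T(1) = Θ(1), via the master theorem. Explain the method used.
T(n) = Θ(n^(log_3 41))

Master theorem: compare f(n) = n^2 to n^(log_3 41) where log_3 41 ≈ 3.380. Since 2 < log_3 41, we have f(n) = O(n^(log_3 41 − ε)) for some ε > 0 — Case 1. Hence T(n) = Θ(n^(log_3 41)).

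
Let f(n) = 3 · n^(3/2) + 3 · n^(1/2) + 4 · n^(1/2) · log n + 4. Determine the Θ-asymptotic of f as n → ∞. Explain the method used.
f(n) ∈ Θ(n^(3/2))

Compare the terms by growth order. For large n, n^a · (log n)^b dominates n^a' · (log n)^b' iff a > a', or (a = a' and b > b'). Ranking the 4 terms shows the dominant one is 3 · n^(3/2). Hence f(n) ∈ Θ(n^(3/2)).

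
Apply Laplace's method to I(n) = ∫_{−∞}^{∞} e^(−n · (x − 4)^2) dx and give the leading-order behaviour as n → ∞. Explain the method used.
I(n) = sqrt(π/n)

Here φ(x) = (x − 4)^2 has its unique minimum at x* = 4 with φ(x*) = 0 and φ''(x*) = 2. Laplace's method gives
  I(n) ~ e^(−n φ(x*)) · sqrt(2π / (n · φ''(x*))) = sqrt(2π / (2n)) = sqrt(π/n).
This is exact: substituting u = (x − 4)·sqrt(n) gives I(n) = (1/sqrt(n)) ∫_{−∞}^{∞} e^(−u^2) du = sqrt(π/n).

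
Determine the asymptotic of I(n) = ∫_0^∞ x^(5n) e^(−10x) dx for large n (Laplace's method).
I(n) ~ (sqrt(2π·5n) / 10) · (5n/(10e))^(5n)

Write the integrand as exp(5n ln x − 10x) and set f(x) = 5n ln x − 10x. Then f'(x) = 5n/x − 10 = 0 at x* = 5n/10, and f''(x*) = −5n/x*^2 = −10^2/(5n). Laplace's method (interior maximum) gives
  I(n) ~ e^(f(x*)) · sqrt(2π / |f''(x*)|)
        = exp(5n ln(5n/10) − 5n) · sqrt(2π · 5n / 10^2)
        = (5n/10)^(5n) e^(−5n) · sqrt(2π·5n) / 10
        = (sqrt(2π·5n) / 10) · (5n/(10e))^(5n).
This matches Γ(5n+1)/10^(5n+1) with Stirling applied to Γ.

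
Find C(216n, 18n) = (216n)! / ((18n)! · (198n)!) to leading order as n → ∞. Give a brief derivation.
C(216n, 18n) ~ (8916100448256/285311670611)^(18n) · sqrt(6/(11π·18n))

Write N = 18n. Apply Stirling to each factorial:
  (12N)! ~ sqrt(2π·12N) · (12N/e)^(12N),
  N! ~ sqrt(2π N) · (N/e)^N,
  (11N)! ~ sqrt(2π·11N) · (11N/e)^(11N).
The exponential factors combine to (12N)^(12N) / (N^N · (11N)^(11N)) = 12^(12N)/11^(11N) = (12^12/11^11)^N = (8916100448256/285311670611)^N.
The square-root prefactors combine to sqrt(2π·12N) / (sqrt(2π N)·sqrt(2π·11N)) = sqrt(12 / (2π·11·N)) = sqrt(6/(11π·18n)).
Substituting N = 18n: C(216n, 18n) ~ (8916100448256/285311670611)^(18n) · sqrt(6/(11π·18n)).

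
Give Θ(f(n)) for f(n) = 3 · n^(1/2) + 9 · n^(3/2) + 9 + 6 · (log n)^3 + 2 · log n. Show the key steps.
f(n) ∈ Θ(n^(3/2))

Compare the terms by growth order. For large n, n^a · (log n)^b dominates n^a' · (log n)^b' iff a > a', or (a = a' and b > b'). Ranking the 5 terms shows the dominant one is 9 · n^(3/2). Hence f(n) ∈ Θ(n^(3/2)).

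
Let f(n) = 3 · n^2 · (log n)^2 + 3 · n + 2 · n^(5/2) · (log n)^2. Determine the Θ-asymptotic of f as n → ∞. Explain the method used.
f(n) ∈ Θ(n^(5/2) · (log n)^2)

Compare the terms by growth order. For large n, n^a · (log n)^b dominates n^a' · (log n)^b' iff a > a', or (a = a' and b > b'). Ranking the 3 terms shows the dominant one is 2 · n^(5/2) · (log n)^2. Hence f(n) ∈ Θ(n^(5/2) · (log n)^2).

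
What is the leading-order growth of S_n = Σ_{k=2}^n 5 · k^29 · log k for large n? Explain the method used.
S_n ~ n^30 log n / 6 − n^30 / 180

By integral comparison, S_n = ∫_1^n 5 · x^29 · log x dx + O(n^29 · log n). For the integral, ∫ x^29 log x dx = n^30 log n / 30 − n^30/900 (integration by parts). Hence S_n ~ n^30 log n / 6 − n^30 / 180.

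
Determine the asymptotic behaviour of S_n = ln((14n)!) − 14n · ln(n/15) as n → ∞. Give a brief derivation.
S_n ~ 14n · (ln 210 − 1) + O(ln n)

Stirling: ln((14n)!) = 14n ln(14n) − 14n + O(ln n).
  S_n = 14n ln(14n) − 14n − 14n ln(n/15) + O(ln n)
      = 14n ln(14n) − 14n ln n + 14n ln 15 − 14n + O(ln n)
      = 14n ln 14 + 14n ln 15 − 14n + O(ln n)
      = 14n (ln 210 − 1) + O(ln n).
Numerically ln(210) − 1 ≈ 4.3471.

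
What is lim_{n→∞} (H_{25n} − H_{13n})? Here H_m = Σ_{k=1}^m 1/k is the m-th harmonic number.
lim = ln(25/13)

Euler-Maclaurin gives H_m = ln m + γ + 1/(2m) + O(1/m^2). The γ and O(1/m) terms cancel in the difference:
  H_{25n} − H_{13n} = ln(25n) − ln(13n) + O(1/n) = ln(25/13) + O(1/n).
Hence the limit is ln(25/13).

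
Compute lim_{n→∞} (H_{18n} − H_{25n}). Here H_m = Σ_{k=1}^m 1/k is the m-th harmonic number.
lim = ln(18/25)

Euler-Maclaurin gives H_m = ln m + γ + 1/(2m) + O(1/m^2). The γ and O(1/m) terms cancel in the difference:
  H_{18n} − H_{25n} = ln(18n) − ln(25n) + O(1/n) = ln(18/25) + O(1/n).
Hence the limit is ln(18/25).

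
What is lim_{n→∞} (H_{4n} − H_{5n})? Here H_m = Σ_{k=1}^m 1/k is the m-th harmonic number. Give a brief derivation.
lim = ln(4/5)

Euler-Maclaurin gives H_m = ln m + γ + 1/(2m) + O(1/m^2). The γ and O(1/m) terms cancel in the difference:
  H_{4n} − H_{5n} = ln(4n) − ln(5n) + O(1/n) = ln(4/5) + O(1/n).
Hence the limit is ln(4/5).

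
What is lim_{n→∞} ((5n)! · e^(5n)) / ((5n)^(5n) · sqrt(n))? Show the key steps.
lim = sqrt(2π·5)

Stirling: (5n)! ~ sqrt(2π·5n) · (5n/e)^(5n). Hence
  (5n)! · e^(5n) / (5n)^(5n) ~ sqrt(2π·5n).
Dividing by sqrt(n): sqrt(2π·5n) / sqrt(n) = sqrt(2π·5) · n^((1−1)/2), so the limit is sqrt(2π·5).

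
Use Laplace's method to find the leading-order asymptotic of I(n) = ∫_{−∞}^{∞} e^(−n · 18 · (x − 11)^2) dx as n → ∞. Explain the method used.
I(n) = sqrt(π/(18n))

Here φ(x) = 18 · (x − 11)^2 has its unique minimum at x* = 11 with φ(x*) = 0 and φ''(x*) = 36. Laplace's method gives
  I(n) ~ e^(−n φ(x*)) · sqrt(2π / (n · φ''(x*))) = sqrt(2π / (36n)) = sqrt(π/(18n)).
This is exact: substituting u = (x − 11)·sqrt(18n) gives I(n) = (1/sqrt(18n)) ∫_{−∞}^{∞} e^(−u^2) du = sqrt(π/(18n)).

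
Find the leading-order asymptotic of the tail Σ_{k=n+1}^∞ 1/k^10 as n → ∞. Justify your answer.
Σ_{k>n} 1/k^10 ~ 1/(9 · n^9)

Compare to the integral: ∫_{n}^∞ x^(−10) dx = [−x^(−9)/9]_{n}^∞ = 1/((10−1)·n^9). Euler-Maclaurin then gives
  Σ_{k>n} 1/k^10 = ∫_{n}^∞ dx/x^10 − 1/(2·n^10) + O(1/n^11).
(Equivalently this is ζ(10) − Σ_{k≤n} 1/k^10.)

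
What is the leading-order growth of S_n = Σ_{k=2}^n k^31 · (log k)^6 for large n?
S_n ~ n^32 · (log n)^6 / 32

By integral comparison, S_n = ∫_1^n x^31 · (log x)^6 dx + O(n^31 · (log n)^6). For the integral, the leading term of ∫_1^n x^31 (log x)^6 dx is n^32/32 · (log n)^6 (by repeated integration by parts; each step lowers the log-exponent and produces a relatively O(1/log n) correction). Hence S_n ~ n^32 · (log n)^6 / 32.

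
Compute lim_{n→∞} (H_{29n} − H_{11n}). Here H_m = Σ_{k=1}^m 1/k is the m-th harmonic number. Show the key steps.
lim = ln(29/11)

Euler-Maclaurin gives H_m = ln m + γ + 1/(2m) + O(1/m^2). The γ and O(1/m) terms cancel in the difference:
  H_{29n} − H_{11n} = ln(29n) − ln(11n) + O(1/n) = ln(29/11) + O(1/n).
Hence the limit is ln(29/11).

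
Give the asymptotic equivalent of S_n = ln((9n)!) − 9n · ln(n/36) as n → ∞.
S_n ~ 9n · (ln 324 − 1) + O(ln n)

Stirling: ln((9n)!) = 9n ln(9n) − 9n + O(ln n).
  S_n = 9n ln(9n) − 9n − 9n ln(n/36) + O(ln n)
      = 9n ln(9n) − 9n ln n + 9n ln 36 − 9n + O(ln n)
      = 9n ln 9 + 9n ln 36 − 9n + O(ln n)
      = 9n (ln 324 − 1) + O(ln n).
Numerically ln(324) − 1 ≈ 4.7807.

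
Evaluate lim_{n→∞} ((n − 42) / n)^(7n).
lim = e^(−294)

Rewrite as (1 − 42/n)^(7n). By the standard limit (1 + x/n)^n → e^x, we have (1 − 42/n)^n → e^(−42), and raising to the 7th power gives e^(−294).
More precisely, ln[(1 − 42/n)^(7n)] = 7n · ln(1 − 42/n) = 7n · (-42/n + O(1/n^2)) = -294 + O(1/n) → -294.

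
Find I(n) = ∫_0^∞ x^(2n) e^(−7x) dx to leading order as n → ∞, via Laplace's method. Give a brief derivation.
I(n) ~ (sqrt(2π·2n) / 7) · (2n/(7e))^(2n)

Write the integrand as exp(2n ln x − 7x) and set f(x) = 2n ln x − 7x. Then f'(x) = 2n/x − 7 = 0 at x* = 2n/7, and f''(x*) = −2n/x*^2 = −7^2/(2n). Laplace's method (interior maximum) gives
  I(n) ~ e^(f(x*)) · sqrt(2π / |f''(x*)|)
        = exp(2n ln(2n/7) − 2n) · sqrt(2π · 2n / 7^2)
        = (2n/7)^(2n) e^(−2n) · sqrt(2π·2n) / 7
        = (sqrt(2π·2n) / 7) · (2n/(7e))^(2n).
This matches Γ(2n+1)/7^(2n+1) with Stirling applied to Γ.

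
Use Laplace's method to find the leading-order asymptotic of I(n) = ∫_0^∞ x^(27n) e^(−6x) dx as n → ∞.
I(n) ~ (sqrt(2π·27n) / 6) · (27n/(6e))^(27n)

Write the integrand as exp(27n ln x − 6x) and set f(x) = 27n ln x − 6x. Then f'(x) = 27n/x − 6 = 0 at x* = 27n/6, and f''(x*) = −27n/x*^2 = −6^2/(27n). Laplace's method (interior maximum) gives
  I(n) ~ e^(f(x*)) · sqrt(2π / |f''(x*)|)
        = exp(27n ln(27n/6) − 27n) · sqrt(2π · 27n / 6^2)
        = (27n/6)^(27n) e^(−27n) · sqrt(2π·27n) / 6
        = (sqrt(2π·27n) / 6) · (27n/(6e))^(27n).
This matches Γ(27n+1)/6^(27n+1) with Stirling applied to Γ.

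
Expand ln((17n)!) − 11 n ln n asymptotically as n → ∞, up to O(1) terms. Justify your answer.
ln((17n)!) − 11 n ln n = 6 n ln n + 17(ln 17 − 1) n + (1/2) ln(2π·17n) + O(1/n)

Stirling: ln((17n)!) = 17n ln(17n) − 17n + (1/2) ln(2π·17n) + O(1/n).
Expand 17n ln(17n) = 17n (ln n + ln 17) = 17n ln n + 17n ln 17.
Subtract 11n ln n: leading term is (17 − 11) n ln n = 6 n ln n. The next term is 17n ln 17 − 17n = 17(ln 17 − 1) n. Then the (1/2) ln(2π·17n) correction.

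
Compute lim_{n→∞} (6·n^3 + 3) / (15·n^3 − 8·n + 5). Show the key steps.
lim = 6/15 = 2/5

For large n the leading n^3 terms dominate both numerator and denominator. Dividing top and bottom by n^3, every other term tends to 0, leaving 6/15 = 2/5.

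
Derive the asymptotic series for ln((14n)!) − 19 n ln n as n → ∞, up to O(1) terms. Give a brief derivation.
ln((14n)!) − 19 n ln n = −5 n ln n + 14(ln 14 − 1) n + (1/2) ln(2π·14n) + O(1/n)

Stirling: ln((14n)!) = 14n ln(14n) − 14n + (1/2) ln(2π·14n) + O(1/n).
Expand 14n ln(14n) = 14n (ln n + ln 14) = 14n ln n + 14n ln 14.
Subtract 19n ln n: leading term is (14 − 19) n ln n = −5 n ln n. The next term is 14n ln 14 − 14n = 14(ln 14 − 1) n. Then the (1/2) ln(2π·14n) correction.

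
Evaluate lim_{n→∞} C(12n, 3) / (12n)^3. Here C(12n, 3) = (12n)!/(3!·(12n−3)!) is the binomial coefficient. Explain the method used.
lim = 1/3! = 1/6

With N = 12n → ∞: C(N, 3) / N^3 = [N(N−1)…(N−2)] / (3! · N^3) = (1/3!) · 1 · (1 − 1/(12n)) · (1 − 2/(12n)). Each factor → 1 as N → ∞, so the limit is 1/3! = 1/6.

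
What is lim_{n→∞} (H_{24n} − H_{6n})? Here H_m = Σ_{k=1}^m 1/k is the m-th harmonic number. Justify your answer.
lim = ln(24/6) = ln 4

Euler-Maclaurin gives H_m = ln m + γ + 1/(2m) + O(1/m^2). The γ and O(1/m) terms cancel in the difference:
  H_{24n} − H_{6n} = ln(24n) − ln(6n) + O(1/n) = ln(24/6) + O(1/n).
Hence the limit is ln(24/6) = ln 4.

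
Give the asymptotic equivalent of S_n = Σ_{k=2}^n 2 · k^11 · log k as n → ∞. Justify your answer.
S_n ~ n^12 log n / 6 − n^12 / 72

By integral comparison, S_n = ∫_1^n 2 · x^11 · log x dx + O(n^11 · log n). For the integral, ∫ x^11 log x dx = n^12 log n / 12 − n^12/144 (integration by parts). Hence S_n ~ n^12 log n / 6 − n^12 / 72.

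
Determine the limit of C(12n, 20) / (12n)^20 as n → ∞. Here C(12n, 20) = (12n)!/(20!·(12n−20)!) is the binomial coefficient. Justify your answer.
lim = 1/20! = 1/2432902008176640000

With N = 12n → ∞: C(N, 20) / N^20 = [N(N−1)…(N−19)] / (20! · N^20) = (1/20!) · 1 · (1 − 1/(12n)) · … · (1 − 19/(12n)). Each factor → 1 as N → ∞, so the limit is 1/20! = 1/2432902008176640000.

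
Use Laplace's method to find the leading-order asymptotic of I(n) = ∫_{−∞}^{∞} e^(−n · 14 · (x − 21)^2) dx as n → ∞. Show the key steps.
I(n) = sqrt(π/(14n))

Here φ(x) = 14 · (x − 21)^2 has its unique minimum at x* = 21 with φ(x*) = 0 and φ''(x*) = 28. Laplace's method gives
  I(n) ~ e^(−n φ(x*)) · sqrt(2π / (n · φ''(x*))) = sqrt(2π / (28n)) = sqrt(π/(14n)).
This is exact: substituting u = (x − 21)·sqrt(14n) gives I(n) = (1/sqrt(14n)) ∫_{−∞}^{∞} e^(−u^2) du = sqrt(π/(14n)).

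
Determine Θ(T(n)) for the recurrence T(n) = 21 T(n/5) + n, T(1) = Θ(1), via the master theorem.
T(n) = Θ(n^(log_5 21))

Master theorem: compare f(n) = n to n^(log_5 21) where log_5 21 ≈ 1.892. Since 1 < log_5 21, we have f(n) = O(n^(log_5 21 − ε)) for some ε > 0 — Case 1. Hence T(n) = Θ(n^(log_5 21)).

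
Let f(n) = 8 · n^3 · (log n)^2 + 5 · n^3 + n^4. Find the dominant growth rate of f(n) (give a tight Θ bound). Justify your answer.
f(n) ∈ Θ(n^4)

Compare the terms by growth order. For large n, n^a · (log n)^b dominates n^a' · (log n)^b' iff a > a', or (a = a' and b > b'). Ranking the 3 terms shows the dominant one is n^4. Hence f(n) ∈ Θ(n^4).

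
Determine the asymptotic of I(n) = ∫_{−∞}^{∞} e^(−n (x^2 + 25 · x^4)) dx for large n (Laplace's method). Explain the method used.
I(n) ~ sqrt(π/n)

φ(x) = x^2 + 25 · x^4 has its unique global minimum at x* = 0 (since φ'(x) = 2x + 100x^3 = 0 only at x = 0 for real x with both coefficients positive, and φ → ∞ as |x| → ∞). At x* = 0, φ(0) = 0 and φ''(0) = 2. Laplace's method then gives
  I(n) ~ sqrt(2π / (n · φ''(0))) · e^(−n φ(0)) = sqrt(2π / (2n)) = sqrt(π/n).
The 25 · x^4 term contributes only at subleading order (an O(1/n) relative correction).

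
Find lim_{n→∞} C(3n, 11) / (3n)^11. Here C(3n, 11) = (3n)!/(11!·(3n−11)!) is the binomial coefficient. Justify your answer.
lim = 1/11! = 1/39916800

With N = 3n → ∞: C(N, 11) / N^11 = [N(N−1)…(N−10)] / (11! · N^11) = (1/11!) · 1 · (1 − 1/(3n)) · … · (1 − 10/(3n)). Each factor → 1 as N → ∞, so the limit is 1/11! = 1/39916800.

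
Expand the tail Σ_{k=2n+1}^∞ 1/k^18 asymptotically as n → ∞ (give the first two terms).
Σ_{k>2n} 1/k^18 = 1/(17 · (2n)^17) − 1/(2 · (2n)^18) + O(1/(2n)^19)

Compare to the integral: ∫_{2n}^∞ x^(−18) dx = [−x^(−17)/17]_{2n}^∞ = 1/((18−1)·(2n)^17). The Euler-Maclaurin correction adds −f(2n)/2 = −1/(2·(2n)^18). Euler-Maclaurin then gives
  Σ_{k>2n} 1/k^18 = ∫_{2n}^∞ dx/x^18 − 1/(2·(2n)^18) + O(1/(2n)^19).
(Equivalently this is ζ(18) − Σ_{k≤2n} 1/k^18.)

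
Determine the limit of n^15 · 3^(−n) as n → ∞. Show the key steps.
lim = 0

Exponentials with base > 1 dominate every fixed polynomial: for any fixed c, n^c / 3^n → 0 as n → ∞ (e.g. by the ratio test, or by writing 3^n = e^(n ln 3) and noting e^(n ln 3) / n^c → ∞). Hence n^15 · 3^(−n) = n^15 / 3^n → 0.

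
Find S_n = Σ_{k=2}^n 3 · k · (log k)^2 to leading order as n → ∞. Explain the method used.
S_n ~ 3 · n^2 · (log n)^2 / 2

By integral comparison, S_n = ∫_1^n 3 · x · (log x)^2 dx + O(n · (log n)^2). For the integral, the leading term of ∫_1^n x^1 (log x)^2 dx is n^2/2 · (log n)^2 (by repeated integration by parts; each step lowers the log-exponent and produces a relatively O(1/log n) correction). Hence S_n ~ 3 · n^2 · (log n)^2 / 2.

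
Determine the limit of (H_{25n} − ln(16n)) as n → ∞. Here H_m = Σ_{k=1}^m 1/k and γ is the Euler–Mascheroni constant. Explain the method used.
lim = ln(25/16) + γ

By Euler-Maclaurin, H_m = ln m + γ + O(1/m). So
  H_{25n} − ln(16n) = ln(25n) + γ − ln(16n) + O(1/n)
                       = ln(25/16) + γ + O(1/n).
Hence the limit is ln(25/16) + γ.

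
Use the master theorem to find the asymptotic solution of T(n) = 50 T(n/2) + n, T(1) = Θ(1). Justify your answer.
T(n) = Θ(n^(log_2 50))

Master theorem: compare f(n) = n to n^(log_2 50) where log_2 50 ≈ 5.644. Since 1 < log_2 50, we have f(n) = O(n^(log_2 50 − ε)) for some ε > 0 — Case 1. Hence T(n) = Θ(n^(log_2 50)).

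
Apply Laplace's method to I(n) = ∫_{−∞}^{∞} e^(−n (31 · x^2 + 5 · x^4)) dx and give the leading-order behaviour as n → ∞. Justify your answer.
I(n) ~ sqrt(π/(31n))

φ(x) = 31 · x^2 + 5 · x^4 has its unique global minimum at x* = 0 (since φ'(x) = 62x + 20x^3 = 0 only at x = 0 for real x with both coefficients positive, and φ → ∞ as |x| → ∞). At x* = 0, φ(0) = 0 and φ''(0) = 62. Laplace's method then gives
  I(n) ~ sqrt(2π / (n · φ''(0))) · e^(−n φ(0)) = sqrt(2π / (62n)) = sqrt(π/(31n)).
The 5 · x^4 term contributes only at subleading order (an O(1/n) relative correction).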